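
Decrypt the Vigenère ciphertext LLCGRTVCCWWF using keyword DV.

Repeat the key across the ciphertext: DVDVDVDVDVDV
L(11)−D(3): 8 → I
L(11)−V(21): -10≡16 → Q
C(2)−D(3): -1≡25 → Z
G(6)−V(21): -15≡11 → L
R(17)−D(3): 14 → O
T(19)−V(21): -2≡24 → Y
V(21)−D(3): 18 → S
C(2)−V(21): -19≡7 → H
C(2)−D(3): -1≡25 → Z
W(22)−V(21): 1 → B
W(22)−D(3): 19 → T
F(5)−V(21): -16≡10 → K

IQZLOYSHZBTK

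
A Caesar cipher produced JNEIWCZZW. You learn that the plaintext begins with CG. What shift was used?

7

From the crib: J(9)−C(2)=7, so the shift is 7.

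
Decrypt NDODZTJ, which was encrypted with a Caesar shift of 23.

QGRGCWM

N(13): 13−23=-10≡16 → Q
D(3): 3−23=-20≡6 → G
O(14): 14−23=-9≡17 → R
D(3): 3−23=-20≡6 → G
Z(25): 25−23=2 → C
T(19): 19−23=-4≡22 → W
J(9): 9−23=-14≡12 → M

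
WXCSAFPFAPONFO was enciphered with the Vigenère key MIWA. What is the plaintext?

Repeat the key across the ciphertext: MIWAMIWAMIWAMI
W(22)−M(12): 10 → K
X(23)−I(8): 15 → P
C(2)−W(22): -20≡6 → G
S(18)−A(0): 18 → S
A(0)−M(12): -12≡14 → O
F(5)−I(8): -3≡23 → X
P(15)−W(22): -7≡19 → T
F(5)−A(0): 5 → F
A(0)−M(12): -12≡14 → O
P(15)−I(8): 7 → H
O(14)−W(22): -8≡18 → S
N(13)−A(0): 13 → N
F(5)−M(12): -7≡19 → T
O(14)−I(8): 6 → G

KPGSOXTFOHSNTG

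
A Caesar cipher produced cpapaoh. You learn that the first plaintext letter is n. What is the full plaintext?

From the crib: c(2)−n(13)=-11≡15, so the shift is 15.
Subtract 15 from each ciphertext letter:
c(2): 2−15=-13≡13 → n
p(15): 15−15=0 → a
a(0): 0−15=-15≡11 → l
p(15): 15−15=0 → a
a(0): 0−15=-15≡11 → l
o(14): 14−15=-1≡25 → z
h(7): 7−15=-8≡18 → s

nalalzs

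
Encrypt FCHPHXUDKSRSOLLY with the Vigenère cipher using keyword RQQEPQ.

WSXTWNLTAWGIFBBC

Repeat the key across the message: RQQEPQRQQEPQRQQE
F(5)+R(17): 22 → W
C(2)+Q(16): 18 → S
H(7)+Q(16): 23 → X
P(15)+E(4): 19 → T
H(7)+P(15): 22 → W
X(23)+Q(16): 39≡13 → N
U(20)+R(17): 37≡11 → L
D(3)+Q(16): 19 → T
K(10)+Q(16): 26≡0 → A
S(18)+E(4): 22 → W
R(17)+P(15): 32≡6 → G
S(18)+Q(16): 34≡8 → I
O(14)+R(17): 31≡5 → F
L(11)+Q(16): 27≡1 → B
L(11)+Q(16): 27≡1 → B
Y(24)+E(4): 28≡2 → C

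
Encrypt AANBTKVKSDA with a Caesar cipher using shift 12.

A(0): 0+12=12 → M
A(0): 0+12=12 → M
N(13): 13+12=25 → Z
B(1): 1+12=13 → N
T(19): 19+12=31≡5 → F
K(10): 10+12=22 → W
V(21): 21+12=33≡7 → H
K(10): 10+12=22 → W
S(18): 18+12=30≡4 → E
D(3): 3+12=15 → P
A(0): 0+12=12 → M

MMZNFWHWEPM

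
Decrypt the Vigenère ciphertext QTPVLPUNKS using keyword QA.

ATZVVPENUS

Repeat the key across the ciphertext: QAQAQAQAQA
Q(16)−Q(16): 0 → A
T(19)−A(0): 19 → T
P(15)−Q(16): -1≡25 → Z
V(21)−A(0): 21 → V
L(11)−Q(16): -5≡21 → V
P(15)−A(0): 15 → P
U(20)−Q(16): 4 → E
N(13)−A(0): 13 → N
K(10)−Q(16): -6≡20 → U
S(18)−A(0): 18 → S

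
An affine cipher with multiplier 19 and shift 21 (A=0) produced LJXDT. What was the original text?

The inverse of 19 mod 26 is 11, since 19·11=209≡1. Apply D(y)=11·(y−21) mod 26:
L(11): 11·(11−21)=-110≡20 → U
J(9): 11·(9−21)=-132≡24 → Y
X(23): 11·(23−21)=22 → W
D(3): 11·(3−21)=-198≡10 → K
T(19): 11·(19−21)=-22≡4 → E

UYWKE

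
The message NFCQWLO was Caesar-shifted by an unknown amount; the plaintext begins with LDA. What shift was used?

From the crib: N(13)−L(11)=2, so the shift is 2.

2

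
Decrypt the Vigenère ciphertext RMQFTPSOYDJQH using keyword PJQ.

CDAQKZDFIOAAS

Repeat the key across the ciphertext: PJQPJQPJQPJQP
R(17)−P(15): 2 → C
M(12)−J(9): 3 → D
Q(16)−Q(16): 0 → A
F(5)−P(15): -10≡16 → Q
T(19)−J(9): 10 → K
P(15)−Q(16): -1≡25 → Z
S(18)−P(15): 3 → D
O(14)−J(9): 5 → F
Y(24)−Q(16): 8 → I
D(3)−P(15): -12≡14 → O
J(9)−J(9): 0 → A
Q(16)−Q(16): 0 → A
H(7)−P(15): -8≡18 → S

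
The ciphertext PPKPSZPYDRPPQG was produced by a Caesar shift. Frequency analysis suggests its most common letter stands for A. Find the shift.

The most frequent ciphertext letter is P (appears 6 times).
P is position 15; A is position 0.
Shift = 15.

15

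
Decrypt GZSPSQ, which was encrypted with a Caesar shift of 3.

G(6): 6−3=3 → D
Z(25): 25−3=22 → W
S(18): 18−3=15 → P
P(15): 15−3=12 → M
S(18): 18−3=15 → P
Q(16): 16−3=13 → N

DWPMPN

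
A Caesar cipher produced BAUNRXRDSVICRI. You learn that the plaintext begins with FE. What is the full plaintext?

From the crib: B(1)−F(5)=-4≡22, so the shift is 22.
Subtract 22 from each ciphertext letter:
B(1): 1−22=-21≡5 → F
A(0): 0−22=-22≡4 → E
U(20): 20−22=-2≡24 → Y
N(13): 13−22=-9≡17 → R
R(17): 17−22=-5≡21 → V
X(23): 23−22=1 → B
R(17): 17−22=-5≡21 → V
D(3): 3−22=-19≡7 → H
S(18): 18−22=-4≡22 → W
V(21): 21−22=-1≡25 → Z
I(8): 8−22=-14≡12 → M
C(2): 2−22=-20≡6 → G
R(17): 17−22=-5≡21 → V
I(8): 8−22=-14≡12 → M

FEYRVBVHWZMGVM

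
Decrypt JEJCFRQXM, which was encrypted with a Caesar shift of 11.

YTYRUGFMB

J(9): 9−11=-2≡24 → Y
E(4): 4−11=-7≡19 → T
J(9): 9−11=-2≡24 → Y
C(2): 2−11=-9≡17 → R
F(5): 5−11=-6≡20 → U
R(17): 17−11=6 → G
Q(16): 16−11=5 → F
X(23): 23−11=12 → M
M(12): 12−11=1 → B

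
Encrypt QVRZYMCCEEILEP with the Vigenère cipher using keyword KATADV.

AVKZBHMCXELGOP

Repeat the key across the message: KATADVKATADVKA
Q(16)+K(10): 26≡0 → A
V(21)+A(0): 21 → V
R(17)+T(19): 36≡10 → K
Z(25)+A(0): 25 → Z
Y(24)+D(3): 27≡1 → B
M(12)+V(21): 33≡7 → H
C(2)+K(10): 12 → M
C(2)+A(0): 2 → C
E(4)+T(19): 23 → X
E(4)+A(0): 4 → E
I(8)+D(3): 11 → L
L(11)+V(21): 32≡6 → G
E(4)+K(10): 14 → O
P(15)+A(0): 15 → P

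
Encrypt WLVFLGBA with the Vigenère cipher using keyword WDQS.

SOLXHJRS

Repeat the key across the message: WDQSWDQS
W(22)+W(22): 44≡18 → S
L(11)+D(3): 14 → O
V(21)+Q(16): 37≡11 → L
F(5)+S(18): 23 → X
L(11)+W(22): 33≡7 → H
G(6)+D(3): 9 → J
B(1)+Q(16): 17 → R
A(0)+S(18): 18 → S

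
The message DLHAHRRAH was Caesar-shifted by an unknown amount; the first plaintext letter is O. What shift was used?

15

From the crib: D(3)−O(14)=-11≡15, so the shift is 15.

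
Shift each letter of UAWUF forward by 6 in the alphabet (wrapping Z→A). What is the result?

U(20): 20+6=26≡0 → A
A(0): 0+6=6 → G
W(22): 22+6=28≡2 → C
U(20): 20+6=26≡0 → A
F(5): 5+6=11 → L

AGCAL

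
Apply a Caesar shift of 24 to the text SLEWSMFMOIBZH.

S(18): 18+24=42≡16 → Q
L(11): 11+24=35≡9 → J
E(4): 4+24=28≡2 → C
W(22): 22+24=46≡20 → U
S(18): 18+24=42≡16 → Q
M(12): 12+24=36≡10 → K
F(5): 5+24=29≡3 → D
M(12): 12+24=36≡10 → K
O(14): 14+24=38≡12 → M
I(8): 8+24=32≡6 → G
B(1): 1+24=25 → Z
Z(25): 25+24=49≡23 → X
H(7): 7+24=31≡5 → F

QJCUQKDKMGZXF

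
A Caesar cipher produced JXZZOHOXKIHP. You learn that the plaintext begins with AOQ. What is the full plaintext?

From the crib: J(9)−A(0)=9, so the shift is 9.
Subtract 9 from each ciphertext letter:
J(9): 9−9=0 → A
X(23): 23−9=14 → O
Z(25): 25−9=16 → Q
Z(25): 25−9=16 → Q
O(14): 14−9=5 → F
H(7): 7−9=-2≡24 → Y
O(14): 14−9=5 → F
X(23): 23−9=14 → O
K(10): 10−9=1 → B
I(8): 8−9=-1≡25 → Z
H(7): 7−9=-2≡24 → Y
P(15): 15−9=6 → G

AOQQFYFOBZYG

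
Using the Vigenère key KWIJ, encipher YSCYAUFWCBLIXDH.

IOKHKQNFMXTRHZP

Repeat the key across the message: KWIJKWIJKWIJKWI
Y(24)+K(10): 34≡8 → I
S(18)+W(22): 40≡14 → O
C(2)+I(8): 10 → K
Y(24)+J(9): 33≡7 → H
A(0)+K(10): 10 → K
U(20)+W(22): 42≡16 → Q
F(5)+I(8): 13 → N
W(22)+J(9): 31≡5 → F
C(2)+K(10): 12 → M
B(1)+W(22): 23 → X
L(11)+I(8): 19 → T
I(8)+J(9): 17 → R
X(23)+K(10): 33≡7 → H
D(3)+W(22): 25 → Z
H(7)+I(8): 15 → P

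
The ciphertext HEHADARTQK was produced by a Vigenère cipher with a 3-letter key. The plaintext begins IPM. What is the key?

Subtract each crib letter from the matching ciphertext letter (mod 26):
H(7)−I(8)=-1≡25 → Z
E(4)−P(15)=-11≡15 → P
H(7)−M(12)=-5≡21 → V

ZPV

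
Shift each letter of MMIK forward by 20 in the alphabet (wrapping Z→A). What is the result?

M(12): 12+20=32≡6 → G
M(12): 12+20=32≡6 → G
I(8): 8+20=28≡2 → C
K(10): 10+20=30≡4 → E

GGCE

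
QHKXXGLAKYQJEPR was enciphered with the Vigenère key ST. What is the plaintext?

YOSEFNTHSFYQMWZ

Repeat the key across the ciphertext: STSTSTSTSTSTSTS
Q(16)−S(18): -2≡24 → Y
H(7)−T(19): -12≡14 → O
K(10)−S(18): -8≡18 → S
X(23)−T(19): 4 → E
X(23)−S(18): 5 → F
G(6)−T(19): -13≡13 → N
L(11)−S(18): -7≡19 → T
A(0)−T(19): -19≡7 → H
K(10)−S(18): -8≡18 → S
Y(24)−T(19): 5 → F
Q(16)−S(18): -2≡24 → Y
J(9)−T(19): -10≡16 → Q
E(4)−S(18): -14≡12 → M
P(15)−T(19): -4≡22 → W
R(17)−S(18): -1≡25 → Z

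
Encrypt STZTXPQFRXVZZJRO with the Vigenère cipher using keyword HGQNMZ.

Repeat the key across the message: HGQNMZHGQNMZHGQN
S(18)+H(7): 25 → Z
T(19)+G(6): 25 → Z
Z(25)+Q(16): 41≡15 → P
T(19)+N(13): 32≡6 → G
X(23)+M(12): 35≡9 → J
P(15)+Z(25): 40≡14 → O
Q(16)+H(7): 23 → X
F(5)+G(6): 11 → L
R(17)+Q(16): 33≡7 → H
X(23)+N(13): 36≡10 → K
V(21)+M(12): 33≡7 → H
Z(25)+Z(25): 50≡24 → Y
Z(25)+H(7): 32≡6 → G
J(9)+G(6): 15 → P
R(17)+Q(16): 33≡7 → H
O(14)+N(13): 27≡1 → B

ZZPGJOXLHKHYGPHB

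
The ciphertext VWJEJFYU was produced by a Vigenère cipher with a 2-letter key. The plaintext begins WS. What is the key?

Subtract each crib letter from the matching ciphertext letter (mod 26):
V(21)−W(22)=-1≡25 → Z
W(22)−S(18)=4 → E

ZE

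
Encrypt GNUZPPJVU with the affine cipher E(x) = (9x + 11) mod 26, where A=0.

NYJCQQOSJ

G(6): 9·6+11=65≡13 → N
N(13): 9·13+11=128≡24 → Y
U(20): 9·20+11=191≡9 → J
Z(25): 9·25+11=236≡2 → C
P(15): 9·15+11=146≡16 → Q
P(15): 9·15+11=146≡16 → Q
J(9): 9·9+11=92≡14 → O
V(21): 9·21+11=200≡18 → S
U(20): 9·20+11=191≡9 → J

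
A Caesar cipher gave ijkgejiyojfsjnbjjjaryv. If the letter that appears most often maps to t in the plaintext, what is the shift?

16

The most frequent ciphertext letter is j (appears 7 times).
j is position 9; t is position 19.
Shift = -10≡16.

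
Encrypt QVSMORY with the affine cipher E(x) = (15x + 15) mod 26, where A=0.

VSZNRKL

Q(16): 15·16+15=255≡21 → V
V(21): 15·21+15=330≡18 → S
S(18): 15·18+15=285≡25 → Z
M(12): 15·12+15=195≡13 → N
O(14): 15·14+15=225≡17 → R
R(17): 15·17+15=270≡10 → K
Y(24): 15·24+15=375≡11 → L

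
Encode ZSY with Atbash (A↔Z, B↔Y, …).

Z(25) → A(0)
S(18) → H(7)
Y(24) → B(1)

AHB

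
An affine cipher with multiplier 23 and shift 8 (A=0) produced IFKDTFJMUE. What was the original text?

ABITFBRQWK

The inverse of 23 mod 26 is 17, since 23·17=391≡1. Apply D(y)=17·(y−8) mod 26:
I(8): 17·(8−8)=0 → A
F(5): 17·(5−8)=-51≡1 → B
K(10): 17·(10−8)=34≡8 → I
D(3): 17·(3−8)=-85≡19 → T
T(19): 17·(19−8)=187≡5 → F
F(5): 17·(5−8)=-51≡1 → B
J(9): 17·(9−8)=17 → R
M(12): 17·(12−8)=68≡16 → Q
U(20): 17·(20−8)=204≡22 → W
E(4): 17·(4−8)=-68≡10 → K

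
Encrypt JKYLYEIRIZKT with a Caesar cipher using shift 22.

J(9): 9+22=31≡5 → F
K(10): 10+22=32≡6 → G
Y(24): 24+22=46≡20 → U
L(11): 11+22=33≡7 → H
Y(24): 24+22=46≡20 → U
E(4): 4+22=26≡0 → A
I(8): 8+22=30≡4 → E
R(17): 17+22=39≡13 → N
I(8): 8+22=30≡4 → E
Z(25): 25+22=47≡21 → V
K(10): 10+22=32≡6 → G
T(19): 19+22=41≡15 → P

FGUHUAENEVGP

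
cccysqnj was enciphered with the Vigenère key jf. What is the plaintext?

Repeat the key across the ciphertext: jfjfjfjf
c(2)−j(9): -7≡19 → t
c(2)−f(5): -3≡23 → x
c(2)−j(9): -7≡19 → t
y(24)−f(5): 19 → t
s(18)−j(9): 9 → j
q(16)−f(5): 11 → l
n(13)−j(9): 4 → e
j(9)−f(5): 4 → e

txttjlee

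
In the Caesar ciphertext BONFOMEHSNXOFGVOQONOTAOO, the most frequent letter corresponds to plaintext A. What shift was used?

The most frequent ciphertext letter is O (appears 8 times).
O is position 14; A is position 0.
Shift = 14.

14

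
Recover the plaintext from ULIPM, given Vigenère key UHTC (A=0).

Repeat the key across the ciphertext: UHTCU
U(20)−U(20): 0 → A
L(11)−H(7): 4 → E
I(8)−T(19): -11≡15 → P
P(15)−C(2): 13 → N
M(12)−U(20): -8≡18 → S

AEPNS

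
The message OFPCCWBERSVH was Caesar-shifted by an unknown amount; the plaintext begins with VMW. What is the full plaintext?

VMWJJDILYZCO

From the crib: O(14)−V(21)=-7≡19, so the shift is 19.
Subtract 19 from each ciphertext letter:
O(14): 14−19=-5≡21 → V
F(5): 5−19=-14≡12 → M
P(15): 15−19=-4≡22 → W
C(2): 2−19=-17≡9 → J
C(2): 2−19=-17≡9 → J
W(22): 22−19=3 → D
B(1): 1−19=-18≡8 → I
E(4): 4−19=-15≡11 → L
R(17): 17−19=-2≡24 → Y
S(18): 18−19=-1≡25 → Z
V(21): 21−19=2 → C
H(7): 7−19=-12≡14 → O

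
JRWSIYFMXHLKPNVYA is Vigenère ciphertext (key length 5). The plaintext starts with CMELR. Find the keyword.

Subtract each crib letter from the matching ciphertext letter (mod 26):
J(9)−C(2)=7 → H
R(17)−M(12)=5 → F
W(22)−E(4)=18 → S
S(18)−L(11)=7 → H
I(8)−R(17)=-9≡17 → R

HFSHR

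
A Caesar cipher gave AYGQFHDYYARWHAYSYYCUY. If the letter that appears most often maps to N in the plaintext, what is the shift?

The most frequent ciphertext letter is Y (appears 7 times).
Y is position 24; N is position 13.
Shift = 11.

11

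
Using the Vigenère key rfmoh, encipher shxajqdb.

Repeat the key across the message: rfmohrfm
s(18)+r(17): 35≡9 → j
h(7)+f(5): 12 → m
x(23)+m(12): 35≡9 → j
a(0)+o(14): 14 → o
j(9)+h(7): 16 → q
q(16)+r(17): 33≡7 → h
d(3)+f(5): 8 → i
b(1)+m(12): 13 → n

jmjoqhin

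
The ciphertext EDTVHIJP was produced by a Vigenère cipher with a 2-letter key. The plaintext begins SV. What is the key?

MI

Subtract each crib letter from the matching ciphertext letter (mod 26):
E(4)−S(18)=-14≡12 → M
D(3)−V(21)=-18≡8 → I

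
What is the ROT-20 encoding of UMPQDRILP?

U(20): 20+20=40≡14 → O
M(12): 12+20=32≡6 → G
P(15): 15+20=35≡9 → J
Q(16): 16+20=36≡10 → K
D(3): 3+20=23 → X
R(17): 17+20=37≡11 → L
I(8): 8+20=28≡2 → C
L(11): 11+20=31≡5 → F
P(15): 15+20=35≡9 → J

OGJKXLCFJ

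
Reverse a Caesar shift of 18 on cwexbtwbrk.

kemfjbejzs

c(2): 2−18=-16≡10 → k
w(22): 22−18=4 → e
e(4): 4−18=-14≡12 → m
x(23): 23−18=5 → f
b(1): 1−18=-17≡9 → j
t(19): 19−18=1 → b
w(22): 22−18=4 → e
b(1): 1−18=-17≡9 → j
r(17): 17−18=-1≡25 → z
k(10): 10−18=-8≡18 → s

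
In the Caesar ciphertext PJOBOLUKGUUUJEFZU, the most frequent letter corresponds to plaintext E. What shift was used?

The most frequent ciphertext letter is U (appears 5 times).
U is position 20; E is position 4.
Shift = 16.

16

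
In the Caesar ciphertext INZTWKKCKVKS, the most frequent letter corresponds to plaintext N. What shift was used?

The most frequent ciphertext letter is K (appears 4 times).
K is position 10; N is position 13.
Shift = -3≡23.

23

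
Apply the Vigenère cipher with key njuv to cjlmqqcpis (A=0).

Repeat the key across the message: njuvnjuvnj
c(2)+n(13): 15 → p
j(9)+j(9): 18 → s
l(11)+u(20): 31≡5 → f
m(12)+v(21): 33≡7 → h
q(16)+n(13): 29≡3 → d
q(16)+j(9): 25 → z
c(2)+u(20): 22 → w
p(15)+v(21): 36≡10 → k
i(8)+n(13): 21 → v
s(18)+j(9): 27≡1 → b

psfhdzwkvb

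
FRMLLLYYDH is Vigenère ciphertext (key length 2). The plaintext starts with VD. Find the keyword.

Subtract each crib letter from the matching ciphertext letter (mod 26):
F(5)−V(21)=-16≡10 → K
R(17)−D(3)=14 → O

KO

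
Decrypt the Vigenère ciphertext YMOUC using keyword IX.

Repeat the key across the ciphertext: IXIXI
Y(24)−I(8): 16 → Q
M(12)−X(23): -11≡15 → P
O(14)−I(8): 6 → G
U(20)−X(23): -3≡23 → X
C(2)−I(8): -6≡20 → U

QPGXU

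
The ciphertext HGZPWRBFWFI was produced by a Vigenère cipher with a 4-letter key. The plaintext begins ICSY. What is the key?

Subtract each crib letter from the matching ciphertext letter (mod 26):
H(7)−I(8)=-1≡25 → Z
G(6)−C(2)=4 → E
Z(25)−S(18)=7 → H
P(15)−Y(24)=-9≡17 → R

ZEHR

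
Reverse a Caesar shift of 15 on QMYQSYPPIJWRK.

Q(16): 16−15=1 → B
M(12): 12−15=-3≡23 → X
Y(24): 24−15=9 → J
Q(16): 16−15=1 → B
S(18): 18−15=3 → D
Y(24): 24−15=9 → J
P(15): 15−15=0 → A
P(15): 15−15=0 → A
I(8): 8−15=-7≡19 → T
J(9): 9−15=-6≡20 → U
W(22): 22−15=7 → H
R(17): 17−15=2 → C
K(10): 10−15=-5≡21 → V

BXJBDJAATUHCV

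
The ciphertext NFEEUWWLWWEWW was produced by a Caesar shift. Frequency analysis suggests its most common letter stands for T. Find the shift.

The most frequent ciphertext letter is W (appears 6 times).
W is position 22; T is position 19.
Shift = 3.

3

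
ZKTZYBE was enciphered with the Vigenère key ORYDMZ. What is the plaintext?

LTVWMCQ

Repeat the key across the ciphertext: ORYDMZO
Z(25)−O(14): 11 → L
K(10)−R(17): -7≡19 → T
T(19)−Y(24): -5≡21 → V
Z(25)−D(3): 22 → W
Y(24)−M(12): 12 → M
B(1)−Z(25): -24≡2 → C
E(4)−O(14): -10≡16 → Q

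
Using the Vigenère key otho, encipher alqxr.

Repeat the key across the message: othoo
a(0)+o(14): 14 → o
l(11)+t(19): 30≡4 → e
q(16)+h(7): 23 → x
x(23)+o(14): 37≡11 → l
r(17)+o(14): 31≡5 → f

oexlf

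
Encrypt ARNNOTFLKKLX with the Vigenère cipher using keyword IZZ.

IQMVNSNKJSKW

Repeat the key across the message: IZZIZZIZZIZZ
A(0)+I(8): 8 → I
R(17)+Z(25): 42≡16 → Q
N(13)+Z(25): 38≡12 → M
N(13)+I(8): 21 → V
O(14)+Z(25): 39≡13 → N
T(19)+Z(25): 44≡18 → S
F(5)+I(8): 13 → N
L(11)+Z(25): 36≡10 → K
K(10)+Z(25): 35≡9 → J
K(10)+I(8): 18 → S
L(11)+Z(25): 36≡10 → K
X(23)+Z(25): 48≡22 → W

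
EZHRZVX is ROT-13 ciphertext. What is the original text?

E(4): 4−13=-9≡17 → R
Z(25): 25−13=12 → M
H(7): 7−13=-6≡20 → U
R(17): 17−13=4 → E
Z(25): 25−13=12 → M
V(21): 21−13=8 → I
X(23): 23−13=10 → K

RMUEMIK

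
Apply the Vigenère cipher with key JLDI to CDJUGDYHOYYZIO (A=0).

Repeat the key across the message: JLDIJLDIJLDIJL
C(2)+J(9): 11 → L
D(3)+L(11): 14 → O
J(9)+D(3): 12 → M
U(20)+I(8): 28≡2 → C
G(6)+J(9): 15 → P
D(3)+L(11): 14 → O
Y(24)+D(3): 27≡1 → B
H(7)+I(8): 15 → P
O(14)+J(9): 23 → X
Y(24)+L(11): 35≡9 → J
Y(24)+D(3): 27≡1 → B
Z(25)+I(8): 33≡7 → H
I(8)+J(9): 17 → R
O(14)+L(11): 25 → Z

LOMCPOBPXJBHRZ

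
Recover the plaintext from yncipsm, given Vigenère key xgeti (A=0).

Repeat the key across the ciphertext: xgetixg
y(24)−x(23): 1 → b
n(13)−g(6): 7 → h
c(2)−e(4): -2≡24 → y
i(8)−t(19): -11≡15 → p
p(15)−i(8): 7 → h
s(18)−x(23): -5≡21 → v
m(12)−g(6): 6 → g

bhyphvg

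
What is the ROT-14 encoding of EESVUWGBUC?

E(4): 4+14=18 → S
E(4): 4+14=18 → S
S(18): 18+14=32≡6 → G
V(21): 21+14=35≡9 → J
U(20): 20+14=34≡8 → I
W(22): 22+14=36≡10 → K
G(6): 6+14=20 → U
B(1): 1+14=15 → P
U(20): 20+14=34≡8 → I
C(2): 2+14=16 → Q

SSGJIKUPIQ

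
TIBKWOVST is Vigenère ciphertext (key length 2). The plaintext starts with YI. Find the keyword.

VA

Subtract each crib letter from the matching ciphertext letter (mod 26):
T(19)−Y(24)=-5≡21 → V
I(8)−I(8)=0 → A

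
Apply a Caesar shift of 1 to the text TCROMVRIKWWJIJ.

UDSPNWSJLXXKJK

T(19): 19+1=20 → U
C(2): 2+1=3 → D
R(17): 17+1=18 → S
O(14): 14+1=15 → P
M(12): 12+1=13 → N
V(21): 21+1=22 → W
R(17): 17+1=18 → S
I(8): 8+1=9 → J
K(10): 10+1=11 → L
W(22): 22+1=23 → X
W(22): 22+1=23 → X
J(9): 9+1=10 → K
I(8): 8+1=9 → J
J(9): 9+1=10 → K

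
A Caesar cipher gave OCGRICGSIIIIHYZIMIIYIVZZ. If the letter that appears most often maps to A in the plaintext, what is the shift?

The most frequent ciphertext letter is I (appears 9 times).
I is position 8; A is position 0.
Shift = 8.

8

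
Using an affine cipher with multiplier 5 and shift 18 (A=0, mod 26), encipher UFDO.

ORHK

U(20): 5·20+18=118≡14 → O
F(5): 5·5+18=43≡17 → R
D(3): 5·3+18=33≡7 → H
O(14): 5·14+18=88≡10 → K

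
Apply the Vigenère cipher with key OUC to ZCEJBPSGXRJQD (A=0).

Repeat the key across the message: OUCOUCOUCOUCO
Z(25)+O(14): 39≡13 → N
C(2)+U(20): 22 → W
E(4)+C(2): 6 → G
J(9)+O(14): 23 → X
B(1)+U(20): 21 → V
P(15)+C(2): 17 → R
S(18)+O(14): 32≡6 → G
G(6)+U(20): 26≡0 → A
X(23)+C(2): 25 → Z
R(17)+O(14): 31≡5 → F
J(9)+U(20): 29≡3 → D
Q(16)+C(2): 18 → S
D(3)+O(14): 17 → R

NWGXVRGAZFDSR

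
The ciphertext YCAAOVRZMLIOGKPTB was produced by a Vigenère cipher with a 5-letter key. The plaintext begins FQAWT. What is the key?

TMAEV

Subtract each crib letter from the matching ciphertext letter (mod 26):
Y(24)−F(5)=19 → T
C(2)−Q(16)=-14≡12 → M
A(0)−A(0)=0 → A
A(0)−W(22)=-22≡4 → E
O(14)−T(19)=-5≡21 → V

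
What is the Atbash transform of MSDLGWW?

M(12) → N(13)
S(18) → H(7)
D(3) → W(22)
L(11) → O(14)
G(6) → T(19)
W(22) → D(3)
W(22) → D(3)

NHWOTDD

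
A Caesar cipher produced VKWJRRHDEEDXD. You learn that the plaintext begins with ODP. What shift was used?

From the crib: V(21)−O(14)=7, so the shift is 7.

7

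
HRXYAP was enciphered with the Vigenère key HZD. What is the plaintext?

Repeat the key across the ciphertext: HZDHZD
H(7)−H(7): 0 → A
R(17)−Z(25): -8≡18 → S
X(23)−D(3): 20 → U
Y(24)−H(7): 17 → R
A(0)−Z(25): -25≡1 → B
P(15)−D(3): 12 → M

ASURBM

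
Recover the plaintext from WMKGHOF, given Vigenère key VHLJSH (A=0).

Repeat the key across the ciphertext: VHLJSHV
W(22)−V(21): 1 → B
M(12)−H(7): 5 → F
K(10)−L(11): -1≡25 → Z
G(6)−J(9): -3≡23 → X
H(7)−S(18): -11≡15 → P
O(14)−H(7): 7 → H
F(5)−V(21): -16≡10 → K

BFZXPHK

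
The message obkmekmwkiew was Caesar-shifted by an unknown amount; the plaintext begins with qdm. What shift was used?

From the crib: o(14)−q(16)=-2≡24, so the shift is 24.

24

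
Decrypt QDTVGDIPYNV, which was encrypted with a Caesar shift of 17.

ZMCEPMRYHWE

Q(16): 16−17=-1≡25 → Z
D(3): 3−17=-14≡12 → M
T(19): 19−17=2 → C
V(21): 21−17=4 → E
G(6): 6−17=-11≡15 → P
D(3): 3−17=-14≡12 → M
I(8): 8−17=-9≡17 → R
P(15): 15−17=-2≡24 → Y
Y(24): 24−17=7 → H
N(13): 13−17=-4≡22 → W
V(21): 21−17=4 → E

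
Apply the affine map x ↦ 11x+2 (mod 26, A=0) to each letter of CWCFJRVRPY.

YKYFXHZHLG

C(2): 11·2+2=24 → Y
W(22): 11·22+2=244≡10 → K
C(2): 11·2+2=24 → Y
F(5): 11·5+2=57≡5 → F
J(9): 11·9+2=101≡23 → X
R(17): 11·17+2=189≡7 → H
V(21): 11·21+2=233≡25 → Z
R(17): 11·17+2=189≡7 → H
P(15): 11·15+2=167≡11 → L
Y(24): 11·24+2=266≡6 → G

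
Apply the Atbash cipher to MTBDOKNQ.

M(12) → N(13)
T(19) → G(6)
B(1) → Y(24)
D(3) → W(22)
O(14) → L(11)
K(10) → P(15)
N(13) → M(12)
Q(16) → J(9)

NGYWLPMJ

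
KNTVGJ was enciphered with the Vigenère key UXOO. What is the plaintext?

Repeat the key across the ciphertext: UXOOUX
K(10)−U(20): -10≡16 → Q
N(13)−X(23): -10≡16 → Q
T(19)−O(14): 5 → F
V(21)−O(14): 7 → H
G(6)−U(20): -14≡12 → M
J(9)−X(23): -14≡12 → M

QQFHMM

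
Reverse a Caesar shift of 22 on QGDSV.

Q(16): 16−22=-6≡20 → U
G(6): 6−22=-16≡10 → K
D(3): 3−22=-19≡7 → H
S(18): 18−22=-4≡22 → W
V(21): 21−22=-1≡25 → Z

UKHWZ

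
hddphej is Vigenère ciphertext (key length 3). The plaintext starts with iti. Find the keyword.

Subtract each crib letter from the matching ciphertext letter (mod 26):
h(7)−i(8)=-1≡25 → z
d(3)−t(19)=-16≡10 → k
d(3)−i(8)=-5≡21 → v

zkv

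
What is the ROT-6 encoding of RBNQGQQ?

R(17): 17+6=23 → X
B(1): 1+6=7 → H
N(13): 13+6=19 → T
Q(16): 16+6=22 → W
G(6): 6+6=12 → M
Q(16): 16+6=22 → W
Q(16): 16+6=22 → W

XHTWMWW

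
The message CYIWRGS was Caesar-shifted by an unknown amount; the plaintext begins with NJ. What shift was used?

15

From the crib: C(2)−N(13)=-11≡15, so the shift is 15.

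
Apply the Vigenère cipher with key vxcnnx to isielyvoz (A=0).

Repeat the key across the message: vxcnnxvxc
i(8)+v(21): 29≡3 → d
s(18)+x(23): 41≡15 → p
i(8)+c(2): 10 → k
e(4)+n(13): 17 → r
l(11)+n(13): 24 → y
y(24)+x(23): 47≡21 → v
v(21)+v(21): 42≡16 → q
o(14)+x(23): 37≡11 → l
z(25)+c(2): 27≡1 → b

dpkryvqlb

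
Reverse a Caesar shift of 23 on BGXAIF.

EJADLI

B(1): 1−23=-22≡4 → E
G(6): 6−23=-17≡9 → J
X(23): 23−23=0 → A
A(0): 0−23=-23≡3 → D
I(8): 8−23=-15≡11 → L
F(5): 5−23=-18≡8 → I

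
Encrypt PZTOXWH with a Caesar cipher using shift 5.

UEYTCBM

P(15): 15+5=20 → U
Z(25): 25+5=30≡4 → E
T(19): 19+5=24 → Y
O(14): 14+5=19 → T
X(23): 23+5=28≡2 → C
W(22): 22+5=27≡1 → B
H(7): 7+5=12 → M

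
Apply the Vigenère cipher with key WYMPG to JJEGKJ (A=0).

Repeat the key across the message: WYMPGW
J(9)+W(22): 31≡5 → F
J(9)+Y(24): 33≡7 → H
E(4)+M(12): 16 → Q
G(6)+P(15): 21 → V
K(10)+G(6): 16 → Q
J(9)+W(22): 31≡5 → F

FHQVQF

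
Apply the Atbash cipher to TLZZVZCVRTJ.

GOAAEAXEIGQ

T(19) → G(6)
L(11) → O(14)
Z(25) → A(0)
Z(25) → A(0)
V(21) → E(4)
Z(25) → A(0)
C(2) → X(23)
V(21) → E(4)
R(17) → I(8)
T(19) → G(6)
J(9) → Q(16)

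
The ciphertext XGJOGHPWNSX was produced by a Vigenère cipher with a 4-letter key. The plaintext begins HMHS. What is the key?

QUCW

Subtract each crib letter from the matching ciphertext letter (mod 26):
X(23)−H(7)=16 → Q
G(6)−M(12)=-6≡20 → U
J(9)−H(7)=2 → C
O(14)−S(18)=-4≡22 → W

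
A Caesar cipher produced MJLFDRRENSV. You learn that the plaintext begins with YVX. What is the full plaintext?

From the crib: M(12)−Y(24)=-12≡14, so the shift is 14.
Subtract 14 from each ciphertext letter:
M(12): 12−14=-2≡24 → Y
J(9): 9−14=-5≡21 → V
L(11): 11−14=-3≡23 → X
F(5): 5−14=-9≡17 → R
D(3): 3−14=-11≡15 → P
R(17): 17−14=3 → D
R(17): 17−14=3 → D
E(4): 4−14=-10≡16 → Q
N(13): 13−14=-1≡25 → Z
S(18): 18−14=4 → E
V(21): 21−14=7 → H

YVXRPDDQZEH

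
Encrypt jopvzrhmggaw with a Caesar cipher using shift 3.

j(9): 9+3=12 → m
o(14): 14+3=17 → r
p(15): 15+3=18 → s
v(21): 21+3=24 → y
z(25): 25+3=28≡2 → c
r(17): 17+3=20 → u
h(7): 7+3=10 → k
m(12): 12+3=15 → p
g(6): 6+3=9 → j
g(6): 6+3=9 → j
a(0): 0+3=3 → d
w(22): 22+3=25 → z

mrsycukpjjdz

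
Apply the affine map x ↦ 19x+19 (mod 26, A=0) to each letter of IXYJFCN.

I(8): 19·8+19=171≡15 → P
X(23): 19·23+19=456≡14 → O
Y(24): 19·24+19=475≡7 → H
J(9): 19·9+19=190≡8 → I
F(5): 19·5+19=114≡10 → K
C(2): 19·2+19=57≡5 → F
N(13): 19·13+19=266≡6 → G

POHIKFG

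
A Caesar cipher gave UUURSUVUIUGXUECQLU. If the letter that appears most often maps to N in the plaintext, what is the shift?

The most frequent ciphertext letter is U (appears 8 times).
U is position 20; N is position 13.
Shift = 7.

7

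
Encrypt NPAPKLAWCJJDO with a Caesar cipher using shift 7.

UWHWRSHDJQQKV

N(13): 13+7=20 → U
P(15): 15+7=22 → W
A(0): 0+7=7 → H
P(15): 15+7=22 → W
K(10): 10+7=17 → R
L(11): 11+7=18 → S
A(0): 0+7=7 → H
W(22): 22+7=29≡3 → D
C(2): 2+7=9 → J
J(9): 9+7=16 → Q
J(9): 9+7=16 → Q
D(3): 3+7=10 → K
O(14): 14+7=21 → V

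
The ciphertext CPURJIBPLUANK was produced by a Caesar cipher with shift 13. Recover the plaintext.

C(2): 2−13=-11≡15 → P
P(15): 15−13=2 → C
U(20): 20−13=7 → H
R(17): 17−13=4 → E
J(9): 9−13=-4≡22 → W
I(8): 8−13=-5≡21 → V
B(1): 1−13=-12≡14 → O
P(15): 15−13=2 → C
L(11): 11−13=-2≡24 → Y
U(20): 20−13=7 → H
A(0): 0−13=-13≡13 → N
N(13): 13−13=0 → A
K(10): 10−13=-3≡23 → X

PCHEWVOCYHNAX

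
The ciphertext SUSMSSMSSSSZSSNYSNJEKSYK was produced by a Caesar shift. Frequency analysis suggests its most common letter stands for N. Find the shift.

5

The most frequent ciphertext letter is S (appears 12 times).
S is position 18; N is position 13.
Shift = 5.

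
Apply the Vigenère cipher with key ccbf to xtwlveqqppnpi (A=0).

Repeat the key across the message: ccbfccbfccbfc
x(23)+c(2): 25 → z
t(19)+c(2): 21 → v
w(22)+b(1): 23 → x
l(11)+f(5): 16 → q
v(21)+c(2): 23 → x
e(4)+c(2): 6 → g
q(16)+b(1): 17 → r
q(16)+f(5): 21 → v
p(15)+c(2): 17 → r
p(15)+c(2): 17 → r
n(13)+b(1): 14 → o
p(15)+f(5): 20 → u
i(8)+c(2): 10 → k

zvxqxgrvrrouk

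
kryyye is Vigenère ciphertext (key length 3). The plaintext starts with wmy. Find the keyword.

ofa

Subtract each crib letter from the matching ciphertext letter (mod 26):
k(10)−w(22)=-12≡14 → o
r(17)−m(12)=5 → f
y(24)−y(24)=0 → a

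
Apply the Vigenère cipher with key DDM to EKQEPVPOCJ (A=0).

HNCHSHSROM

Repeat the key across the message: DDMDDMDDMD
E(4)+D(3): 7 → H
K(10)+D(3): 13 → N
Q(16)+M(12): 28≡2 → C
E(4)+D(3): 7 → H
P(15)+D(3): 18 → S
V(21)+M(12): 33≡7 → H
P(15)+D(3): 18 → S
O(14)+D(3): 17 → R
C(2)+M(12): 14 → O
J(9)+D(3): 12 → M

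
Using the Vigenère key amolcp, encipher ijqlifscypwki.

ivewkusomayzi

Repeat the key across the message: amolcpamolcpa
i(8)+a(0): 8 → i
j(9)+m(12): 21 → v
q(16)+o(14): 30≡4 → e
l(11)+l(11): 22 → w
i(8)+c(2): 10 → k
f(5)+p(15): 20 → u
s(18)+a(0): 18 → s
c(2)+m(12): 14 → o
y(24)+o(14): 38≡12 → m
p(15)+l(11): 26≡0 → a
w(22)+c(2): 24 → y
k(10)+p(15): 25 → z
i(8)+a(0): 8 → i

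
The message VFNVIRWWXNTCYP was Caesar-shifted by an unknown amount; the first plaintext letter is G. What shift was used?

From the crib: V(21)−G(6)=15, so the shift is 15.

15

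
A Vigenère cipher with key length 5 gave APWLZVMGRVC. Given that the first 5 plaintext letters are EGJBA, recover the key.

WJNKZ

Subtract each crib letter from the matching ciphertext letter (mod 26):
A(0)−E(4)=-4≡22 → W
P(15)−G(6)=9 → J
W(22)−J(9)=13 → N
L(11)−B(1)=10 → K
Z(25)−A(0)=25 → Z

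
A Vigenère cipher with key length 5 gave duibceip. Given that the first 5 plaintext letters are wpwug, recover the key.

Subtract each crib letter from the matching ciphertext letter (mod 26):
d(3)−w(22)=-19≡7 → h
u(20)−p(15)=5 → f
i(8)−w(22)=-14≡12 → m
b(1)−u(20)=-19≡7 → h
c(2)−g(6)=-4≡22 → w

hfmhw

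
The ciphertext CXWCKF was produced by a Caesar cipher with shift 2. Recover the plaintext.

AVUAID

C(2): 2−2=0 → A
X(23): 23−2=21 → V
W(22): 22−2=20 → U
C(2): 2−2=0 → A
K(10): 10−2=8 → I
F(5): 5−2=3 → D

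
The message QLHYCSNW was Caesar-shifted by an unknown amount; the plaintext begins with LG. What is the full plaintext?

From the crib: Q(16)−L(11)=5, so the shift is 5.
Subtract 5 from each ciphertext letter:
Q(16): 16−5=11 → L
L(11): 11−5=6 → G
H(7): 7−5=2 → C
Y(24): 24−5=19 → T
C(2): 2−5=-3≡23 → X
S(18): 18−5=13 → N
N(13): 13−5=8 → I
W(22): 22−5=17 → R

LGCTXNIR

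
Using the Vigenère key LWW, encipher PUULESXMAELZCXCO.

AQQWAOIIWPHVNTYZ

Repeat the key across the message: LWWLWWLWWLWWLWWL
P(15)+L(11): 26≡0 → A
U(20)+W(22): 42≡16 → Q
U(20)+W(22): 42≡16 → Q
L(11)+L(11): 22 → W
E(4)+W(22): 26≡0 → A
S(18)+W(22): 40≡14 → O
X(23)+L(11): 34≡8 → I
M(12)+W(22): 34≡8 → I
A(0)+W(22): 22 → W
E(4)+L(11): 15 → P
L(11)+W(22): 33≡7 → H
Z(25)+W(22): 47≡21 → V
C(2)+L(11): 13 → N
X(23)+W(22): 45≡19 → T
C(2)+W(22): 24 → Y
O(14)+L(11): 25 → Z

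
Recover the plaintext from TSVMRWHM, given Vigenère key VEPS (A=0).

YOGUWSSU

Repeat the key across the ciphertext: VEPSVEPS
T(19)−V(21): -2≡24 → Y
S(18)−E(4): 14 → O
V(21)−P(15): 6 → G
M(12)−S(18): -6≡20 → U
R(17)−V(21): -4≡22 → W
W(22)−E(4): 18 → S
H(7)−P(15): -8≡18 → S
M(12)−S(18): -6≡20 → U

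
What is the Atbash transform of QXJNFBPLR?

JCQMUYKOI

Q(16) → J(9)
X(23) → C(2)
J(9) → Q(16)
N(13) → M(12)
F(5) → U(20)
B(1) → Y(24)
P(15) → K(10)
L(11) → O(14)
R(17) → I(8)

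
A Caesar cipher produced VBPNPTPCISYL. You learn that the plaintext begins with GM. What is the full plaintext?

From the crib: V(21)−G(6)=15, so the shift is 15.
Subtract 15 from each ciphertext letter:
V(21): 21−15=6 → G
B(1): 1−15=-14≡12 → M
P(15): 15−15=0 → A
N(13): 13−15=-2≡24 → Y
P(15): 15−15=0 → A
T(19): 19−15=4 → E
P(15): 15−15=0 → A
C(2): 2−15=-13≡13 → N
I(8): 8−15=-7≡19 → T
S(18): 18−15=3 → D
Y(24): 24−15=9 → J
L(11): 11−15=-4≡22 → W

GMAYAEANTDJW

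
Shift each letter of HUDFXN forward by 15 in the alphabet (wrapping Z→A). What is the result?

WJSUMC

H(7): 7+15=22 → W
U(20): 20+15=35≡9 → J
D(3): 3+15=18 → S
F(5): 5+15=20 → U
X(23): 23+15=38≡12 → M
N(13): 13+15=28≡2 → C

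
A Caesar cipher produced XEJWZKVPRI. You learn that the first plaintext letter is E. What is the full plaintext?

From the crib: X(23)−E(4)=19, so the shift is 19.
Subtract 19 from each ciphertext letter:
X(23): 23−19=4 → E
E(4): 4−19=-15≡11 → L
J(9): 9−19=-10≡16 → Q
W(22): 22−19=3 → D
Z(25): 25−19=6 → G
K(10): 10−19=-9≡17 → R
V(21): 21−19=2 → C
P(15): 15−19=-4≡22 → W
R(17): 17−19=-2≡24 → Y
I(8): 8−19=-11≡15 → P

ELQDGRCWYP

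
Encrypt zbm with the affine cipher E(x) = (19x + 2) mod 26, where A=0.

jvw

z(25): 19·25+2=477≡9 → j
b(1): 19·1+2=21 → v
m(12): 19·12+2=230≡22 → w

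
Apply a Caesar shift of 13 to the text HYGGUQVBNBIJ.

ULTTHDIOAOVW

H(7): 7+13=20 → U
Y(24): 24+13=37≡11 → L
G(6): 6+13=19 → T
G(6): 6+13=19 → T
U(20): 20+13=33≡7 → H
Q(16): 16+13=29≡3 → D
V(21): 21+13=34≡8 → I
B(1): 1+13=14 → O
N(13): 13+13=26≡0 → A
B(1): 1+13=14 → O
I(8): 8+13=21 → V
J(9): 9+13=22 → W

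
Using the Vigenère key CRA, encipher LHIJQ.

NYILH

Repeat the key across the message: CRACR
L(11)+C(2): 13 → N
H(7)+R(17): 24 → Y
I(8)+A(0): 8 → I
J(9)+C(2): 11 → L
Q(16)+R(17): 33≡7 → H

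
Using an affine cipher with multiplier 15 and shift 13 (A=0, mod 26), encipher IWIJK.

DFDSH

I(8): 15·8+13=133≡3 → D
W(22): 15·22+13=343≡5 → F
I(8): 15·8+13=133≡3 → D
J(9): 15·9+13=148≡18 → S
K(10): 15·10+13=163≡7 → H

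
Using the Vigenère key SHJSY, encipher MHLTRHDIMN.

EOULPZKREL

Repeat the key across the message: SHJSYSHJSY
M(12)+S(18): 30≡4 → E
H(7)+H(7): 14 → O
L(11)+J(9): 20 → U
T(19)+S(18): 37≡11 → L
R(17)+Y(24): 41≡15 → P
H(7)+S(18): 25 → Z
D(3)+H(7): 10 → K
I(8)+J(9): 17 → R
M(12)+S(18): 30≡4 → E
N(13)+Y(24): 37≡11 → L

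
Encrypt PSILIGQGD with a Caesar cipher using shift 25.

P(15): 15+25=40≡14 → O
S(18): 18+25=43≡17 → R
I(8): 8+25=33≡7 → H
L(11): 11+25=36≡10 → K
I(8): 8+25=33≡7 → H
G(6): 6+25=31≡5 → F
Q(16): 16+25=41≡15 → P
G(6): 6+25=31≡5 → F
D(3): 3+25=28≡2 → C

ORHKHFPFC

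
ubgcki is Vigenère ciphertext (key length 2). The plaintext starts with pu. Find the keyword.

Subtract each crib letter from the matching ciphertext letter (mod 26):
u(20)−p(15)=5 → f
b(1)−u(20)=-19≡7 → h

fh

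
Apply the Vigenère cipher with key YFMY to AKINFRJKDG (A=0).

YPULDWVIBL

Repeat the key across the message: YFMYYFMYYF
A(0)+Y(24): 24 → Y
K(10)+F(5): 15 → P
I(8)+M(12): 20 → U
N(13)+Y(24): 37≡11 → L
F(5)+Y(24): 29≡3 → D
R(17)+F(5): 22 → W
J(9)+M(12): 21 → V
K(10)+Y(24): 34≡8 → I
D(3)+Y(24): 27≡1 → B
G(6)+F(5): 11 → L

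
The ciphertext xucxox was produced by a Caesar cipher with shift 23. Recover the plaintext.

x(23): 23−23=0 → a
u(20): 20−23=-3≡23 → x
c(2): 2−23=-21≡5 → f
x(23): 23−23=0 → a
o(14): 14−23=-9≡17 → r
x(23): 23−23=0 → a

axfara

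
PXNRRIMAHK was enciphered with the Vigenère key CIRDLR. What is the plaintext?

Repeat the key across the ciphertext: CIRDLRCIRD
P(15)−C(2): 13 → N
X(23)−I(8): 15 → P
N(13)−R(17): -4≡22 → W
R(17)−D(3): 14 → O
R(17)−L(11): 6 → G
I(8)−R(17): -9≡17 → R
M(12)−C(2): 10 → K
A(0)−I(8): -8≡18 → S
H(7)−R(17): -10≡16 → Q
K(10)−D(3): 7 → H

NPWOGRKSQH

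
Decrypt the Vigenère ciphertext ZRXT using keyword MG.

Repeat the key across the ciphertext: MGMG
Z(25)−M(12): 13 → N
R(17)−G(6): 11 → L
X(23)−M(12): 11 → L
T(19)−G(6): 13 → N

NLLN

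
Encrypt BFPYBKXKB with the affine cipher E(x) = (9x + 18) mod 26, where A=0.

BLXABEREB

B(1): 9·1+18=27≡1 → B
F(5): 9·5+18=63≡11 → L
P(15): 9·15+18=153≡23 → X
Y(24): 9·24+18=234≡0 → A
B(1): 9·1+18=27≡1 → B
K(10): 9·10+18=108≡4 → E
X(23): 9·23+18=225≡17 → R
K(10): 9·10+18=108≡4 → E
B(1): 9·1+18=27≡1 → B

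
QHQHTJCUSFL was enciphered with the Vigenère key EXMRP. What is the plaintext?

Repeat the key across the ciphertext: EXMRPEXMRPE
Q(16)−E(4): 12 → M
H(7)−X(23): -16≡10 → K
Q(16)−M(12): 4 → E
H(7)−R(17): -10≡16 → Q
T(19)−P(15): 4 → E
J(9)−E(4): 5 → F
C(2)−X(23): -21≡5 → F
U(20)−M(12): 8 → I
S(18)−R(17): 1 → B
F(5)−P(15): -10≡16 → Q
L(11)−E(4): 7 → H

MKEQEFFIBQH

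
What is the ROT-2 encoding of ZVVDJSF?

BXXFLUH

Z(25): 25+2=27≡1 → B
V(21): 21+2=23 → X
V(21): 21+2=23 → X
D(3): 3+2=5 → F
J(9): 9+2=11 → L
S(18): 18+2=20 → U
F(5): 5+2=7 → H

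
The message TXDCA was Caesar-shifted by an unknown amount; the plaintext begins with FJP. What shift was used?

14

From the crib: T(19)−F(5)=14, so the shift is 14.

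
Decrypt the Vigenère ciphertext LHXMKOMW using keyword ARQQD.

LQHWHOVG

Repeat the key across the ciphertext: ARQQDARQ
L(11)−A(0): 11 → L
H(7)−R(17): -10≡16 → Q
X(23)−Q(16): 7 → H
M(12)−Q(16): -4≡22 → W
K(10)−D(3): 7 → H
O(14)−A(0): 14 → O
M(12)−R(17): -5≡21 → V
W(22)−Q(16): 6 → G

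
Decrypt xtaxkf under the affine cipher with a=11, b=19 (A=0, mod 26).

yadylu

The inverse of 11 mod 26 is 19, since 11·19=209≡1. Apply D(y)=19·(y−19) mod 26:
x(23): 19·(23−19)=76≡24 → y
t(19): 19·(19−19)=0 → a
a(0): 19·(0−19)=-361≡3 → d
x(23): 19·(23−19)=76≡24 → y
k(10): 19·(10−19)=-171≡11 → l
f(5): 19·(5−19)=-266≡20 → u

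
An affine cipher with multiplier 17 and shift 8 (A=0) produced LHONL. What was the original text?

The inverse of 17 mod 26 is 23, since 17·23=391≡1. Apply D(y)=23·(y−8) mod 26:
L(11): 23·(11−8)=69≡17 → R
H(7): 23·(7−8)=-23≡3 → D
O(14): 23·(14−8)=138≡8 → I
N(13): 23·(13−8)=115≡11 → L
L(11): 23·(11−8)=69≡17 → R

RDILR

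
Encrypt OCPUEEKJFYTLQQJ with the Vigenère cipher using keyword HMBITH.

Repeat the key across the message: HMBITHHMBITHHMB
O(14)+H(7): 21 → V
C(2)+M(12): 14 → O
P(15)+B(1): 16 → Q
U(20)+I(8): 28≡2 → C
E(4)+T(19): 23 → X
E(4)+H(7): 11 → L
K(10)+H(7): 17 → R
J(9)+M(12): 21 → V
F(5)+B(1): 6 → G
Y(24)+I(8): 32≡6 → G
T(19)+T(19): 38≡12 → M
L(11)+H(7): 18 → S
Q(16)+H(7): 23 → X
Q(16)+M(12): 28≡2 → C
J(9)+B(1): 10 → K

VOQCXLRVGGMSXCK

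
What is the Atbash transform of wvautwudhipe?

w(22) → d(3)
v(21) → e(4)
a(0) → z(25)
u(20) → f(5)
t(19) → g(6)
w(22) → d(3)
u(20) → f(5)
d(3) → w(22)
h(7) → s(18)
i(8) → r(17)
p(15) → k(10)
e(4) → v(21)

dezfgdfwsrkv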